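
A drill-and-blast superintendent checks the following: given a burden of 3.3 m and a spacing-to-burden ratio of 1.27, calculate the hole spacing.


Spacing = burden * ratio
= 3.3 * 1.27
= 4.191 m

4.191 m


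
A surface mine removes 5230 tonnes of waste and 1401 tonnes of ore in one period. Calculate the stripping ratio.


3.733

Stripping ratio = waste tonnage / ore tonnage
= 5230 / 1401
= 3.733


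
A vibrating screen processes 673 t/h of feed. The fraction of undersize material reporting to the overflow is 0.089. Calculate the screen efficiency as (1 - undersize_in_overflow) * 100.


Screen efficiency = (1 - fraction of undersize in overflow) * 100
= (1 - 0.089) * 100
= 0.911 * 100
= 91.1%

91.1%


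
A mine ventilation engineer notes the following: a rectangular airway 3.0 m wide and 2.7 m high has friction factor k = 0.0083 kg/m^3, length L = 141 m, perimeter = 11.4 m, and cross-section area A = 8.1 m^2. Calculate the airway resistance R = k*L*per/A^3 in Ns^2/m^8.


Compute the numerator:
k * L * per = 0.0083 * 141 * 11.4
= 13.34142
Compute the denominator:
A^3 = 8.1^3 = 531.441
Resistance:
R = 13.34142 / 531.441
= 0.0251 Ns^2/m^8

0.0251 Ns^2/m^8


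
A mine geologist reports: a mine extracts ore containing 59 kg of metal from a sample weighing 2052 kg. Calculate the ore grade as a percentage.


2.8752%

Ore grade = (metal mass / ore mass) * 100
= (59 / 2052) * 100
= 0.02875243665 * 100
= 2.8752%


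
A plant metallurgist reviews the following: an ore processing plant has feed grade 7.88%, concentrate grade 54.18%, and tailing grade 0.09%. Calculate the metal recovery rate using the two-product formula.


Using the two-product formula:
R = 100 * c * (f - t) / (f * (c - t))
Numerator = 100 * 54.18 * (7.88 - 0.09)
= 100 * 54.18 * 7.79
= 42206.22
Denominator = 7.88 * (54.18 - 0.09)
= 7.88 * 54.09
= 426.2292
R = 42206.22 / 426.2292
= 99.0224%

99.0224%


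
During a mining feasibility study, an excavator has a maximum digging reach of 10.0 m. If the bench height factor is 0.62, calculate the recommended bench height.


6.2 m

Bench height = reach * factor
= 10.0 * 0.62
= 6.2 m


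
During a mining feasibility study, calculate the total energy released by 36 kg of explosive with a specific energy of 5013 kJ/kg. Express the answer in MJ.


180.468 MJ

Energy = mass * specific_energy / 1000
= 36 * 5013 / 1000
= 180468 / 1000
= 180.468 MJ


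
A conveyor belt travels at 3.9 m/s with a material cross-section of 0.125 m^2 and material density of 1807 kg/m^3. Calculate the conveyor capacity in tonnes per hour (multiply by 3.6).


3171.285 t/h

Volumetric flow = speed * area
= 3.9 * 0.125 = 0.4875 m^3/s
Mass flow = volumetric * density
= 0.4875 * 1807 = 880.9125 kg/s
Convert to t/h: multiply by 3.6
Capacity = 880.9125 * 3.6
= 3171.285 t/h


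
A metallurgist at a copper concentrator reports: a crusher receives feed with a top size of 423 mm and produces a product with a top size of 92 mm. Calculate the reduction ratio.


Reduction ratio = feed size / product size
= 423 / 92
= 4.5978

4.5978


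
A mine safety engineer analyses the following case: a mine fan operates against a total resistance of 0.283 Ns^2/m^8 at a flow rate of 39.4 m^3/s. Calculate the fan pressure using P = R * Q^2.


Compute Q^2:
Q^2 = 39.4^2 = 1552.36
Compute pressure:
P = R * Q^2 = 0.283 * 1552.36
= 439.3179 Pa

439.3179 Pa


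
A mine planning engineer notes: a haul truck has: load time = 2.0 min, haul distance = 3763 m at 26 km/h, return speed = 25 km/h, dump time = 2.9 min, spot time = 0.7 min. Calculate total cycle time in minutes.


Convert haul speed to m/min: 26 * 1000/60 = 433.3333333 m/min
Haul time = 3763 / 433.3333333 = 8.683846154 min
Convert return speed to m/min: 25 * 1000/60 = 416.6666667 m/min
Return time = 3763 / 416.6666667 = 9.0312 min
Total cycle time:
= 2.0 + 8.683846154 + 2.9 + 9.0312 + 0.7
= 23.315 min

23.315 min


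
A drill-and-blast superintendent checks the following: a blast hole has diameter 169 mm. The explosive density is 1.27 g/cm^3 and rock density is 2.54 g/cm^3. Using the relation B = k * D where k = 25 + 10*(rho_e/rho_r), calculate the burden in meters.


First, compute k:
rho_e / rho_r = 1.27 / 2.54 = 0.5
k = 25 + 10 * 0.5 = 30
Then, compute burden:
B = k * D / 1000 = 30 * 169 / 1000
= 5070 / 1000
= 5.07 m

5.07 m


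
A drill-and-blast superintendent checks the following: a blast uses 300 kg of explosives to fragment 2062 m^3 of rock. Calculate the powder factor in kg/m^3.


Powder factor = explosive mass / rock volume
= 300 / 2062
= 0.1455 kg/m^3

0.1455 kg/m^3


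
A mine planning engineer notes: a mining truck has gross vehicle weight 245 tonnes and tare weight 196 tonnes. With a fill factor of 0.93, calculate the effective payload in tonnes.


45.57 tonnes

Maximum payload = gross - tare
= 245 - 196 = 49 tonnes
Effective payload = max payload * fill factor
= 49 * 0.93
= 45.57 tonnes


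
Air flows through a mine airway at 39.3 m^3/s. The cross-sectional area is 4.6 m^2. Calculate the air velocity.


8.5435 m/s

Velocity = flow rate / cross-sectional area
= 39.3 / 4.6
= 8.5435 m/s


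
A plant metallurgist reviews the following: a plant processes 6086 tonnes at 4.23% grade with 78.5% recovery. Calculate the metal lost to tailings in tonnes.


55.3491 tonnes

Total metal in feed:
= 6086 * 4.23 / 100 = 257.4378 tonnes
Metal recovered:
= 257.4378 * 78.5 / 100 = 202.088673 tonnes
Metal lost to tailings:
= 257.4378 - 202.088673
= 55.3491 tonnes


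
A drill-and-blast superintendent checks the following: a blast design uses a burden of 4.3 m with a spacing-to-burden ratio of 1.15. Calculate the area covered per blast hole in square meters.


First, find the spacing:
Spacing = burden * ratio = 4.3 * 1.15
= 4.945 m
Then, calculate the area:
Area = burden * spacing = 4.3 * 4.945
= 21.2635 m^2

21.2635 m^2


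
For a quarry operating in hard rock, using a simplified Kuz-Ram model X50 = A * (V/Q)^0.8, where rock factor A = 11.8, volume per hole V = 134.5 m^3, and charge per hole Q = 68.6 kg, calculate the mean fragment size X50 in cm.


Compute V/Q:
V/Q = 134.5 / 68.6 = 1.960641399
Raise to the power 0.8:
(V/Q)^0.8 = 1.960641399^0.8 = 1.713635833
Multiply by A:
X50 = 11.8 * 1.713635833
= 20.2209 cm

20.2209 cm


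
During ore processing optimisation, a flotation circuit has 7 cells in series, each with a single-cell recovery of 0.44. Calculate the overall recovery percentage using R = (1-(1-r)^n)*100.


Complement of single-cell recovery:
1 - r = 1 - 0.44 = 0.56
Raise to power n:
(1 - r)^7 = 0.56^7 = 0.0172709485
Overall recovery:
R = (1 - 0.0172709485) * 100
= 98.2729%

98.2729%


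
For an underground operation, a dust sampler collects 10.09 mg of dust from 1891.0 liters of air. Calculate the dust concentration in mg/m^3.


5.3358 mg/m^3

Convert liters to m^3: 1 m^3 = 1000 L
Concentration = mass / volume * 1000
= 10.09 / 1891.0 * 1000
= 0.005335801163 * 1000
= 5.3358 mg/m^3


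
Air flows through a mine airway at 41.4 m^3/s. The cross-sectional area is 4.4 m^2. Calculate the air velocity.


Velocity = flow rate / cross-sectional area
= 41.4 / 4.4
= 9.4091 m/s

9.4091 m/s


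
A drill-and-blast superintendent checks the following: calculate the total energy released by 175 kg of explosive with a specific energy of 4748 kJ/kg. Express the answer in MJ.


Energy = mass * specific_energy / 1000
= 175 * 4748 / 1000
= 830900 / 1000
= 830.9 MJ

830.9 MJ


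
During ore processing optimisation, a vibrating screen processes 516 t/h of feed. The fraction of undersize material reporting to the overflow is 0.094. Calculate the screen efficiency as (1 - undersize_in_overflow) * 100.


Screen efficiency = (1 - fraction of undersize in overflow) * 100
= (1 - 0.094) * 100
= 0.906 * 100
= 90.6%

90.6%


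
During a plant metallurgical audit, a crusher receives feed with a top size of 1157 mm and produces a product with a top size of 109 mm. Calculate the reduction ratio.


10.6147

Reduction ratio = feed size / product size
= 1157 / 109
= 10.6147


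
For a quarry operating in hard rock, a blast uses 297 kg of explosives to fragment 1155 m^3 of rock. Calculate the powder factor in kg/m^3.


0.2571 kg/m^3

Powder factor = explosive mass / rock volume
= 297 / 1155
= 0.2571 kg/m^3


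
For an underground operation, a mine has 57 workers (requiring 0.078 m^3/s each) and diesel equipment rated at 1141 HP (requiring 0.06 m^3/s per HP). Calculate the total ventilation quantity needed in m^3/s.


72.906 m^3/s

Airflow for workers:
Q_people = 57 * 0.078 = 4.446 m^3/s
Airflow for diesel equipment:
Q_diesel = 1141 * 0.06 = 68.46 m^3/s
Total ventilation:
Q_total = 4.446 + 68.46
= 72.906 m^3/s


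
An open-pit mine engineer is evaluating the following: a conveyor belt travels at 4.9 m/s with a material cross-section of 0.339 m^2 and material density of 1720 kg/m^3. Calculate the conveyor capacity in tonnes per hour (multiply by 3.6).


Volumetric flow = speed * area
= 4.9 * 0.339 = 1.6611 m^3/s
Mass flow = volumetric * density
= 1.6611 * 1720 = 2857.092 kg/s
Convert to t/h: multiply by 3.6
Capacity = 2857.092 * 3.6
= 10285.5312 t/h

10285.5312 t/h


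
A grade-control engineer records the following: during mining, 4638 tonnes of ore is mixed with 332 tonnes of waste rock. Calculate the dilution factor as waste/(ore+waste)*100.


6.6801%

Total material = ore + waste
= 4638 + 332 = 4970 tonnes
Dilution = waste / total * 100
= 332 / 4970 * 100
= 0.06680080483 * 100
= 6.6801%


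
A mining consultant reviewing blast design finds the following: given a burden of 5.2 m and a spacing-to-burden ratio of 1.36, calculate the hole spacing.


7.072 m

Spacing = burden * ratio
= 5.2 * 1.36
= 7.072 m


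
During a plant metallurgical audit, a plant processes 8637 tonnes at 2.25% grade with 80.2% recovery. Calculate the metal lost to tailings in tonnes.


Total metal in feed:
= 8637 * 2.25 / 100 = 194.3325 tonnes
Metal recovered:
= 194.3325 * 80.2 / 100 = 155.854665 tonnes
Metal lost to tailings:
= 194.3325 - 155.854665
= 38.4778 tonnes

38.4778 tonnes


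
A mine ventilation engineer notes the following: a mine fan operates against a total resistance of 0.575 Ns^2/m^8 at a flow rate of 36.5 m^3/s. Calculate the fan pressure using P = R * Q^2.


Compute Q^2:
Q^2 = 36.5^2 = 1332.25
Compute pressure:
P = R * Q^2 = 0.575 * 1332.25
= 766.0438 Pa

766.0438 Pa


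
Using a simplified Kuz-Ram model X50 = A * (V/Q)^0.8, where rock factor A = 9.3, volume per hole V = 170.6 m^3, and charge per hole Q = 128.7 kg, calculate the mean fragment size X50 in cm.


11.6521 cm

Compute V/Q:
V/Q = 170.6 / 128.7 = 1.325563326
Raise to the power 0.8:
(V/Q)^0.8 = 1.325563326^0.8 = 1.252911467
Multiply by A:
X50 = 9.3 * 1.252911467
= 11.6521 cm


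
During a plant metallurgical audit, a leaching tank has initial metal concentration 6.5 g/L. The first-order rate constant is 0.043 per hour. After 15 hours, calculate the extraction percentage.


47.5337%

Compute the exponent:
-k * t = -0.043 * 15 = -0.645
Remaining concentration:
C = 6.5 * exp(-0.645)
= 6.5 * 0.5246625421
= 3.410306524 g/L
Extracted = 6.5 - 3.410306524 = 3.089693476 g/L
Extraction % = 3.089693476 / 6.5 * 100
= 47.5337%


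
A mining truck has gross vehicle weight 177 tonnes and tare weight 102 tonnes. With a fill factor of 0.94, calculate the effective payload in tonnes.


70.5 tonnes

Maximum payload = gross - tare
= 177 - 102 = 75 tonnes
Effective payload = max payload * fill factor
= 75 * 0.94
= 70.5 tonnes


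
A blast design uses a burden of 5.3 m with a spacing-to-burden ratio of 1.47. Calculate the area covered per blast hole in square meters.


41.2923 m^2

First, find the spacing:
Spacing = burden * ratio = 5.3 * 1.47
= 7.791 m
Then, calculate the area:
Area = burden * spacing = 5.3 * 7.791
= 41.2923 m^2


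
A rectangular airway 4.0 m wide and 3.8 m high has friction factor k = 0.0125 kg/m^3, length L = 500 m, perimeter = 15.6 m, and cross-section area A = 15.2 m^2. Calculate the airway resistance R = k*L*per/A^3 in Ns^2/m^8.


Compute the numerator:
k * L * per = 0.0125 * 500 * 15.6
= 97.5
Compute the denominator:
A^3 = 15.2^3 = 3511.808
Resistance:
R = 97.5 / 3511.808
= 0.0278 Ns^2/m^8

0.0278 Ns^2/m^8


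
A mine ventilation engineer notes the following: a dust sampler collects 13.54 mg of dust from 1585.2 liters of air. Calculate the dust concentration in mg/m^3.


8.5415 mg/m^3

Convert liters to m^3: 1 m^3 = 1000 L
Concentration = mass / volume * 1000
= 13.54 / 1585.2 * 1000
= 0.008541508958 * 1000
= 8.5415 mg/m^3


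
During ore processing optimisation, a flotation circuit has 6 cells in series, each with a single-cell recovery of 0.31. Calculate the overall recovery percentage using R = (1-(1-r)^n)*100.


89.2082%

Complement of single-cell recovery:
1 - r = 1 - 0.31 = 0.69
Raise to power n:
(1 - r)^6 = 0.69^6 = 0.1079181631
Overall recovery:
R = (1 - 0.1079181631) * 100
= 89.2082%


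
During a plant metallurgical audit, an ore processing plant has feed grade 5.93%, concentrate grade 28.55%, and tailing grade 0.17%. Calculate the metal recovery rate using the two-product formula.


97.7151%

Using the two-product formula:
R = 100 * c * (f - t) / (f * (c - t))
Numerator = 100 * 28.55 * (5.93 - 0.17)
= 100 * 28.55 * 5.76
= 16444.8
Denominator = 5.93 * (28.55 - 0.17)
= 5.93 * 28.38
= 168.2934
R = 16444.8 / 168.2934
= 97.7151%


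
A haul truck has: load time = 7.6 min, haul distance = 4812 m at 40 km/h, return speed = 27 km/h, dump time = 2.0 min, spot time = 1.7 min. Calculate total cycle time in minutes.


29.2113 min

Convert haul speed to m/min: 40 * 1000/60 = 666.6666667 m/min
Haul time = 4812 / 666.6666667 = 7.218 min
Convert return speed to m/min: 27 * 1000/60 = 450 m/min
Return time = 4812 / 450 = 10.69333333 min
Total cycle time:
= 7.6 + 7.218 + 2.0 + 10.69333333 + 1.7
= 29.2113 min


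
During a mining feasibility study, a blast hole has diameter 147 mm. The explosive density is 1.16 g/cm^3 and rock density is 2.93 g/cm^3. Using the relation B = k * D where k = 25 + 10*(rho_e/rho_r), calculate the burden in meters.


4.257 m

First, compute k:
rho_e / rho_r = 1.16 / 2.93 = 0.3959044369
k = 25 + 10 * 0.3959044369 = 28.95904437
Then, compute burden:
B = k * D / 1000 = 28.95904437 * 147 / 1000
= 4256.979522 / 1000
= 4.257 m


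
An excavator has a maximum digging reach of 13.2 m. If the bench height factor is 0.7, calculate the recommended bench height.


9.24 m

Bench height = reach * factor
= 13.2 * 0.7
= 9.24 m


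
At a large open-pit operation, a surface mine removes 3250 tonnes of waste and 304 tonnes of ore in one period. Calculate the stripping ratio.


10.6908

Stripping ratio = waste tonnage / ore tonnage
= 3250 / 304
= 10.6908


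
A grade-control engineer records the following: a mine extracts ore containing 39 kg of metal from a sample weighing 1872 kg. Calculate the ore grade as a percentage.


2.0833%

Ore grade = (metal mass / ore mass) * 100
= (39 / 1872) * 100
= 0.02083333333 * 100
= 2.0833%


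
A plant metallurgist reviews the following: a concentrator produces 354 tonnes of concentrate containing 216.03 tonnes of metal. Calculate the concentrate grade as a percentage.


61.0254%

Grade = (metal in concentrate / concentrate mass) * 100
= (216.03 / 354) * 100
= 0.6102542373 * 100
= 61.0254%


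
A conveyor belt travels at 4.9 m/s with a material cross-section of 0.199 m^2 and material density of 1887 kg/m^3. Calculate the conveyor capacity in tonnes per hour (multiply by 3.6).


Volumetric flow = speed * area
= 4.9 * 0.199 = 0.9751 m^3/s
Mass flow = volumetric * density
= 0.9751 * 1887 = 1840.0137 kg/s
Convert to t/h: multiply by 3.6
Capacity = 1840.0137 * 3.6
= 6624.0493 t/h

6624.0493 t/h


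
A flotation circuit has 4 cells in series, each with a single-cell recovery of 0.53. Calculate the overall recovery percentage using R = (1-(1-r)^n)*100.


Complement of single-cell recovery:
1 - r = 1 - 0.53 = 0.47
Raise to power n:
(1 - r)^4 = 0.47^4 = 0.04879681
Overall recovery:
R = (1 - 0.04879681) * 100
= 95.1203%

95.1203%


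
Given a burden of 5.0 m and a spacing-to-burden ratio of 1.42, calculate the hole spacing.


Spacing = burden * ratio
= 5.0 * 1.42
= 7.1 m

7.1 m


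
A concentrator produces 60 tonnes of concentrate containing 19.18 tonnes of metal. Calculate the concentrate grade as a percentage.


Grade = (metal in concentrate / concentrate mass) * 100
= (19.18 / 60) * 100
= 0.3196666667 * 100
= 31.9667%

31.9667%


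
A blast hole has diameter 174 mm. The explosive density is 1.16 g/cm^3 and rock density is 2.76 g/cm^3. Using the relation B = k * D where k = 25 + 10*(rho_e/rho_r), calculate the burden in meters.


5.0813 m

First, compute k:
rho_e / rho_r = 1.16 / 2.76 = 0.4202898551
k = 25 + 10 * 0.4202898551 = 29.20289855
Then, compute burden:
B = k * D / 1000 = 29.20289855 * 174 / 1000
= 5081.304348 / 1000
= 5.0813 m


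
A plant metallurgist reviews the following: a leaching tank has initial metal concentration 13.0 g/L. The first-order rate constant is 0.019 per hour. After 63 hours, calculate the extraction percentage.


Compute the exponent:
-k * t = -0.019 * 63 = -1.197
Remaining concentration:
C = 13.0 * exp(-1.197)
= 13.0 * 0.3020991513
= 3.927288967 g/L
Extracted = 13.0 - 3.927288967 = 9.072711033 g/L
Extraction % = 9.072711033 / 13.0 * 100
= 69.7901%

69.7901%


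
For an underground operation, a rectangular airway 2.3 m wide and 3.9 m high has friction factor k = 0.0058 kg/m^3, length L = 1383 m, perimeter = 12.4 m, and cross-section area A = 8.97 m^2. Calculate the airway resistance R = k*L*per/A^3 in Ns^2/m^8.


0.1378 Ns^2/m^8

Compute the numerator:
k * L * per = 0.0058 * 1383 * 12.4
= 99.46536
Compute the denominator:
A^3 = 8.97^3 = 721.734273
Resistance:
R = 99.46536 / 721.734273
= 0.1378 Ns^2/m^8


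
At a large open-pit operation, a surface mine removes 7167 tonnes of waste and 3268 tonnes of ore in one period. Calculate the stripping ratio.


Stripping ratio = waste tonnage / ore tonnage
= 7167 / 3268
= 2.1931

2.1931


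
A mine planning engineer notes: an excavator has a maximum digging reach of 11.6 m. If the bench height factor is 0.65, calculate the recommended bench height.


Bench height = reach * factor
= 11.6 * 0.65
= 7.54 m

7.54 m


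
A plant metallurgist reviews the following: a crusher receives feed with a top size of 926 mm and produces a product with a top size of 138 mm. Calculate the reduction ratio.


Reduction ratio = feed size / product size
= 926 / 138
= 6.7101

6.7101


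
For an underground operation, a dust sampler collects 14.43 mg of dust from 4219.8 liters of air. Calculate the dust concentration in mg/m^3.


Convert liters to m^3: 1 m^3 = 1000 L
Concentration = mass / volume * 1000
= 14.43 / 4219.8 * 1000
= 0.003419593346 * 1000
= 3.4196 mg/m^3

3.4196 mg/m^3


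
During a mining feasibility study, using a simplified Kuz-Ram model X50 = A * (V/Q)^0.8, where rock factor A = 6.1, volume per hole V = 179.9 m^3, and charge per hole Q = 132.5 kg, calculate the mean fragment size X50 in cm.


7.7908 cm

Compute V/Q:
V/Q = 179.9 / 132.5 = 1.357735849
Raise to the power 0.8:
(V/Q)^0.8 = 1.357735849^0.8 = 1.27718035
Multiply by A:
X50 = 6.1 * 1.27718035
= 7.7908 cm


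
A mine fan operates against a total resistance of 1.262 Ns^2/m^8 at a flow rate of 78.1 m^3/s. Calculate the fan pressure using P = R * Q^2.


7697.7078 Pa

Compute Q^2:
Q^2 = 78.1^2 = 6099.61
Compute pressure:
P = R * Q^2 = 1.262 * 6099.61
= 7697.7078 Pa


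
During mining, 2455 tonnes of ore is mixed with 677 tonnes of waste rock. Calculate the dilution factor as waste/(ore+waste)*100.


21.6156%

Total material = ore + waste
= 2455 + 677 = 3132 tonnes
Dilution = waste / total * 100
= 677 / 3132 * 100
= 0.216155811 * 100
= 21.6156%


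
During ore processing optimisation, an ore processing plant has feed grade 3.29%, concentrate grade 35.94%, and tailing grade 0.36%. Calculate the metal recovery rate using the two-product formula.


Using the two-product formula:
R = 100 * c * (f - t) / (f * (c - t))
Numerator = 100 * 35.94 * (3.29 - 0.36)
= 100 * 35.94 * 2.93
= 10530.42
Denominator = 3.29 * (35.94 - 0.36)
= 3.29 * 35.58
= 117.0582
R = 10530.42 / 117.0582
= 89.9588%

89.9588%


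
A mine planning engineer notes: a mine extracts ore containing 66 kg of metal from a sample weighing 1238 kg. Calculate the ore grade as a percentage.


Ore grade = (metal mass / ore mass) * 100
= (66 / 1238) * 100
= 0.05331179321 * 100
= 5.3312%

5.3312%


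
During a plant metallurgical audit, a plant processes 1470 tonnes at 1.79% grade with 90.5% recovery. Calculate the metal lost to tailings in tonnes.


2.4997 tonnes

Total metal in feed:
= 1470 * 1.79 / 100 = 26.313 tonnes
Metal recovered:
= 26.313 * 90.5 / 100 = 23.813265 tonnes
Metal lost to tailings:
= 26.313 - 23.813265
= 2.4997 tonnes


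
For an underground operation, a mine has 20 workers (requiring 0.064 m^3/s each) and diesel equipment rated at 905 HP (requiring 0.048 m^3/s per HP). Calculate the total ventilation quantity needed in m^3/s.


Airflow for workers:
Q_people = 20 * 0.064 = 1.28 m^3/s
Airflow for diesel equipment:
Q_diesel = 905 * 0.048 = 43.44 m^3/s
Total ventilation:
Q_total = 1.28 + 43.44
= 44.72 m^3/s

44.72 m^3/s


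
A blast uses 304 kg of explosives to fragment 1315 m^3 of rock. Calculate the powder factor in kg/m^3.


Powder factor = explosive mass / rock volume
= 304 / 1315
= 0.2312 kg/m^3

0.2312 kg/m^3


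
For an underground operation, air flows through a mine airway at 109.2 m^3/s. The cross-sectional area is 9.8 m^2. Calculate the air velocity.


11.1429 m/s

Velocity = flow rate / cross-sectional area
= 109.2 / 9.8
= 11.1429 m/s


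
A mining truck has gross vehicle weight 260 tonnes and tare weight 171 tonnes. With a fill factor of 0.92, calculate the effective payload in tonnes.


81.88 tonnes

Maximum payload = gross - tare
= 260 - 171 = 89 tonnes
Effective payload = max payload * fill factor
= 89 * 0.92
= 81.88 tonnes


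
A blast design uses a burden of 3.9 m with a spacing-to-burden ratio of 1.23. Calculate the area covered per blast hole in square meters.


First, find the spacing:
Spacing = burden * ratio = 3.9 * 1.23
= 4.797 m
Then, calculate the area:
Area = burden * spacing = 3.9 * 4.797
= 18.7083 m^2

18.7083 m^2


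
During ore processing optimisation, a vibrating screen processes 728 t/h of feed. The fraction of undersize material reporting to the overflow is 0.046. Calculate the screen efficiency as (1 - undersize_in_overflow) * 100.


95.4%

Screen efficiency = (1 - fraction of undersize in overflow) * 100
= (1 - 0.046) * 100
= 0.954 * 100
= 95.4%


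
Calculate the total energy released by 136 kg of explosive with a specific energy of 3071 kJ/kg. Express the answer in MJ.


Energy = mass * specific_energy / 1000
= 136 * 3071 / 1000
= 417656 / 1000
= 417.656 MJ

417.656 MJ


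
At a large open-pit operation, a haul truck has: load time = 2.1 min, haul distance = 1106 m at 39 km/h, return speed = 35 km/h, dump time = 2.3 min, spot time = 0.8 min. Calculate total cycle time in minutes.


8.7975 min

Convert haul speed to m/min: 39 * 1000/60 = 650 m/min
Haul time = 1106 / 650 = 1.701538462 min
Convert return speed to m/min: 35 * 1000/60 = 583.3333333 m/min
Return time = 1106 / 583.3333333 = 1.896 min
Total cycle time:
= 2.1 + 1.701538462 + 2.3 + 1.896 + 0.8
= 8.7975 min


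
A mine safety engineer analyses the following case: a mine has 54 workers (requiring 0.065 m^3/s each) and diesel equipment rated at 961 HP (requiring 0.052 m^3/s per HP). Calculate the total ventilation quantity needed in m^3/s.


Airflow for workers:
Q_people = 54 * 0.065 = 3.51 m^3/s
Airflow for diesel equipment:
Q_diesel = 961 * 0.052 = 49.972 m^3/s
Total ventilation:
Q_total = 3.51 + 49.972
= 53.482 m^3/s

53.482 m^3/s


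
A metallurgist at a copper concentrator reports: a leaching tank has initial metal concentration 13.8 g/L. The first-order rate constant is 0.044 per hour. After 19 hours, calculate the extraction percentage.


56.6559%

Compute the exponent:
-k * t = -0.044 * 19 = -0.836
Remaining concentration:
C = 13.8 * exp(-0.836)
= 13.8 * 0.4334408238
= 5.981483369 g/L
Extracted = 13.8 - 5.981483369 = 7.818516631 g/L
Extraction % = 7.818516631 / 13.8 * 100
= 56.6559%


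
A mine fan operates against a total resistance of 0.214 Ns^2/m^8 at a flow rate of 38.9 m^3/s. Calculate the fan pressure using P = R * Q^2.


323.8269 Pa

Compute Q^2:
Q^2 = 38.9^2 = 1513.21
Compute pressure:
P = R * Q^2 = 0.214 * 1513.21
= 323.8269 Pa


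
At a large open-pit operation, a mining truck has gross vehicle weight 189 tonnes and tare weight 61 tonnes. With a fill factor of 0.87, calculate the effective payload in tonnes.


111.36 tonnes

Maximum payload = gross - tare
= 189 - 61 = 128 tonnes
Effective payload = max payload * fill factor
= 128 * 0.87
= 111.36 tonnes


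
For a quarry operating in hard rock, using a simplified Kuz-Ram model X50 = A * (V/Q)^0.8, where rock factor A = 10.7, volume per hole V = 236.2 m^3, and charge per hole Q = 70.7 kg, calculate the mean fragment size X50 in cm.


Compute V/Q:
V/Q = 236.2 / 70.7 = 3.340876945
Raise to the power 0.8:
(V/Q)^0.8 = 3.340876945^0.8 = 2.624752654
Multiply by A:
X50 = 10.7 * 2.624752654
= 28.0849 cm

28.0849 cm


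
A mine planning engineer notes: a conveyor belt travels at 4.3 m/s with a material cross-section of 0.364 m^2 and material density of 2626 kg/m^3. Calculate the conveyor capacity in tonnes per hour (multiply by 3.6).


Volumetric flow = speed * area
= 4.3 * 0.364 = 1.5652 m^3/s
Mass flow = volumetric * density
= 1.5652 * 2626 = 4110.2152 kg/s
Convert to t/h: multiply by 3.6
Capacity = 4110.2152 * 3.6
= 14796.7747 t/h

14796.7747 t/h


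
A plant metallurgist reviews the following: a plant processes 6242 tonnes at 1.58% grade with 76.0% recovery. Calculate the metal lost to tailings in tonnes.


23.6697 tonnes

Total metal in feed:
= 6242 * 1.58 / 100 = 98.6236 tonnes
Metal recovered:
= 98.6236 * 76.0 / 100 = 74.953936 tonnes
Metal lost to tailings:
= 98.6236 - 74.953936
= 23.6697 tonnes


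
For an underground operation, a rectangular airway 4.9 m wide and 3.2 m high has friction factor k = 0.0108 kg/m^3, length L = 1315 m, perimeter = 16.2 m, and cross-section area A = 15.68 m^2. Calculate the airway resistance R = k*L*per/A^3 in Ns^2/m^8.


0.0597 Ns^2/m^8

Compute the numerator:
k * L * per = 0.0108 * 1315 * 16.2
= 230.0724
Compute the denominator:
A^3 = 15.68^3 = 3855.122432
Resistance:
R = 230.0724 / 3855.122432
= 0.0597 Ns^2/m^8


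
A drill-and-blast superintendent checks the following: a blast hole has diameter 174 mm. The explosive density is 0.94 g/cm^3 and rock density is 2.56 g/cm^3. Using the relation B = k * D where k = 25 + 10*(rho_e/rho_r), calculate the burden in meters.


4.9889 m

First, compute k:
rho_e / rho_r = 0.94 / 2.56 = 0.3671875
k = 25 + 10 * 0.3671875 = 28.671875
Then, compute burden:
B = k * D / 1000 = 28.671875 * 174 / 1000
= 4988.90625 / 1000
= 4.9889 m


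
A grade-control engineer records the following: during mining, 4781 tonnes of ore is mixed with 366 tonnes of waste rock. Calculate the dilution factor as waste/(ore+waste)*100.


Total material = ore + waste
= 4781 + 366 = 5147 tonnes
Dilution = waste / total * 100
= 366 / 5147 * 100
= 0.07110938411 * 100
= 7.1109%

7.1109%


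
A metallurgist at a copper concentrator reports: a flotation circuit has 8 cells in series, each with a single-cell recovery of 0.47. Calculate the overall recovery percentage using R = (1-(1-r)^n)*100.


Complement of single-cell recovery:
1 - r = 1 - 0.47 = 0.53
Raise to power n:
(1 - r)^8 = 0.53^8 = 0.006225969041
Overall recovery:
R = (1 - 0.006225969041) * 100
= 99.3774%

99.3774%


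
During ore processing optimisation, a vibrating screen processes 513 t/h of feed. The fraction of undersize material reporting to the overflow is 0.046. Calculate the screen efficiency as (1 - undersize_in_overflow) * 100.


Screen efficiency = (1 - fraction of undersize in overflow) * 100
= (1 - 0.046) * 100
= 0.954 * 100
= 95.4%

95.4%


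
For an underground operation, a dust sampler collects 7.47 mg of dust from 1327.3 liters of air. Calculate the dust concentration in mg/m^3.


Convert liters to m^3: 1 m^3 = 1000 L
Concentration = mass / volume * 1000
= 7.47 / 1327.3 * 1000
= 0.005627966549 * 1000
= 5.628 mg/m^3

5.628 mg/m^3


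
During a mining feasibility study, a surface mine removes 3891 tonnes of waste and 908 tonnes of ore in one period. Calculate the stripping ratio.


Stripping ratio = waste tonnage / ore tonnage
= 3891 / 908
= 4.2852

4.2852


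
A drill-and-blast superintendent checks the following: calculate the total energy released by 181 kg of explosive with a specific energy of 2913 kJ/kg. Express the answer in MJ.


Energy = mass * specific_energy / 1000
= 181 * 2913 / 1000
= 527253 / 1000
= 527.253 MJ

527.253 MJ


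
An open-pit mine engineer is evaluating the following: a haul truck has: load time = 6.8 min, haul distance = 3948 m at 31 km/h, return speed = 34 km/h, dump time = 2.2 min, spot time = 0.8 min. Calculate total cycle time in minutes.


Convert haul speed to m/min: 31 * 1000/60 = 516.6666667 m/min
Haul time = 3948 / 516.6666667 = 7.641290323 min
Convert return speed to m/min: 34 * 1000/60 = 566.6666667 m/min
Return time = 3948 / 566.6666667 = 6.967058824 min
Total cycle time:
= 6.8 + 7.641290323 + 2.2 + 6.967058824 + 0.8
= 24.4083 min

24.4083 min


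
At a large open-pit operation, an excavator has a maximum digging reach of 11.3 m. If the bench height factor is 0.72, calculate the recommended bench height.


Bench height = reach * factor
= 11.3 * 0.72
= 8.136 m

8.136 m


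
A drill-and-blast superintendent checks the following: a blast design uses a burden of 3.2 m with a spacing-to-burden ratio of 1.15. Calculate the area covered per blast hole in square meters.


11.776 m^2

First, find the spacing:
Spacing = burden * ratio = 3.2 * 1.15
= 3.68 m
Then, calculate the area:
Area = burden * spacing = 3.2 * 3.68
= 11.776 m^2


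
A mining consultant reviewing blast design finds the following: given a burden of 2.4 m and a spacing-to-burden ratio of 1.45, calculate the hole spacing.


3.48 m

Spacing = burden * ratio
= 2.4 * 1.45
= 3.48 m


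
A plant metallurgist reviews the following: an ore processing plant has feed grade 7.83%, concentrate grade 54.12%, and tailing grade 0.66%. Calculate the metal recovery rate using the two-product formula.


Using the two-product formula:
R = 100 * c * (f - t) / (f * (c - t))
Numerator = 100 * 54.12 * (7.83 - 0.66)
= 100 * 54.12 * 7.17
= 38804.04
Denominator = 7.83 * (54.12 - 0.66)
= 7.83 * 53.46
= 418.5918
R = 38804.04 / 418.5918
= 92.7014%

92.7014%


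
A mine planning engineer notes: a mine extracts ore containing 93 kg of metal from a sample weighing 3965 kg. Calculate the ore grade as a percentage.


Ore grade = (metal mass / ore mass) * 100
= (93 / 3965) * 100
= 0.02345523329 * 100
= 2.3455%

2.3455%


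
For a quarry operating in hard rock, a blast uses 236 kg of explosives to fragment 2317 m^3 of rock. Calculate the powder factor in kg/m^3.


0.1019 kg/m^3

Powder factor = explosive mass / rock volume
= 236 / 2317
= 0.1019 kg/m^3


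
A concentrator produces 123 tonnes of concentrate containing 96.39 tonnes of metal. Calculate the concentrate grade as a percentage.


78.3659%

Grade = (metal in concentrate / concentrate mass) * 100
= (96.39 / 123) * 100
= 0.7836585366 * 100
= 78.3659%


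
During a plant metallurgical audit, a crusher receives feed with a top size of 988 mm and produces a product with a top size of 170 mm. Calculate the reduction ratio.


Reduction ratio = feed size / product size
= 988 / 170
= 5.8118

5.8118


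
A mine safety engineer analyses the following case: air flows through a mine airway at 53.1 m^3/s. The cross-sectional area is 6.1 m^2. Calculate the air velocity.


Velocity = flow rate / cross-sectional area
= 53.1 / 6.1
= 8.7049 m/s

8.7049 m/s


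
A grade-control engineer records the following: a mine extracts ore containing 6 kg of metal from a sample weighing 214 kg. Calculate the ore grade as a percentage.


Ore grade = (metal mass / ore mass) * 100
= (6 / 214) * 100
= 0.02803738318 * 100
= 2.8037%

2.8037%


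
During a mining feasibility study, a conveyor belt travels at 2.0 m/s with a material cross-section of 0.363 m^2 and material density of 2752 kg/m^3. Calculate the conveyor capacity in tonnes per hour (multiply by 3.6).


Volumetric flow = speed * area
= 2.0 * 0.363 = 0.726 m^3/s
Mass flow = volumetric * density
= 0.726 * 2752 = 1997.952 kg/s
Convert to t/h: multiply by 3.6
Capacity = 1997.952 * 3.6
= 7192.6272 t/h

7192.6272 t/h


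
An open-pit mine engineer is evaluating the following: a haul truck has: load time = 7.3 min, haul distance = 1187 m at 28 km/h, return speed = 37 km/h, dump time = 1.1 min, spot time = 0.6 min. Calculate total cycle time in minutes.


Convert haul speed to m/min: 28 * 1000/60 = 466.6666667 m/min
Haul time = 1187 / 466.6666667 = 2.543571429 min
Convert return speed to m/min: 37 * 1000/60 = 616.6666667 m/min
Return time = 1187 / 616.6666667 = 1.924864865 min
Total cycle time:
= 7.3 + 2.543571429 + 1.1 + 1.924864865 + 0.6
= 13.4684 min

13.4684 min


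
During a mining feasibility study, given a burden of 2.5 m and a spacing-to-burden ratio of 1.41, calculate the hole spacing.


Spacing = burden * ratio
= 2.5 * 1.41
= 3.525 m

3.525 m


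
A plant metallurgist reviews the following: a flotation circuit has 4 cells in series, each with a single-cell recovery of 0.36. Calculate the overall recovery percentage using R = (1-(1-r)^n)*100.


83.2228%

Complement of single-cell recovery:
1 - r = 1 - 0.36 = 0.64
Raise to power n:
(1 - r)^4 = 0.64^4 = 0.16777216
Overall recovery:
R = (1 - 0.16777216) * 100
= 83.2228%


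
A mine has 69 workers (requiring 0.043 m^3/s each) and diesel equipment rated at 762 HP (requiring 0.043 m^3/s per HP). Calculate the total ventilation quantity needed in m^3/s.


35.733 m^3/s

Airflow for workers:
Q_people = 69 * 0.043 = 2.967 m^3/s
Airflow for diesel equipment:
Q_diesel = 762 * 0.043 = 32.766 m^3/s
Total ventilation:
Q_total = 2.967 + 32.766
= 35.733 m^3/s


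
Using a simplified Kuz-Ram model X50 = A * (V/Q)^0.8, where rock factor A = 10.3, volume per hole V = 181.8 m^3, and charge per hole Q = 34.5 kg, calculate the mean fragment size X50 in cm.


38.9275 cm

Compute V/Q:
V/Q = 181.8 / 34.5 = 5.269565217
Raise to the power 0.8:
(V/Q)^0.8 = 5.269565217^0.8 = 3.779373617
Multiply by A:
X50 = 10.3 * 3.779373617
= 38.9275 cm


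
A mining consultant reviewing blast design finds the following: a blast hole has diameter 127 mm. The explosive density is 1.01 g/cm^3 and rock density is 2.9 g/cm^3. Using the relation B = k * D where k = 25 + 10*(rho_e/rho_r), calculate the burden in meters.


3.6173 m

First, compute k:
rho_e / rho_r = 1.01 / 2.9 = 0.3482758621
k = 25 + 10 * 0.3482758621 = 28.48275862
Then, compute burden:
B = k * D / 1000 = 28.48275862 * 127 / 1000
= 3617.310345 / 1000
= 3.6173 m


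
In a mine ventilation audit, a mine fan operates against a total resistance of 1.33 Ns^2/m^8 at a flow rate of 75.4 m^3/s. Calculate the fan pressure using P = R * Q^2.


Compute Q^2:
Q^2 = 75.4^2 = 5685.16
Compute pressure:
P = R * Q^2 = 1.33 * 5685.16
= 7561.2628 Pa

7561.2628 Pa


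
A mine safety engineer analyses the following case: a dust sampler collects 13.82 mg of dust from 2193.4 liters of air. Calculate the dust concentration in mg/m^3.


6.3007 mg/m^3

Convert liters to m^3: 1 m^3 = 1000 L
Concentration = mass / volume * 1000
= 13.82 / 2193.4 * 1000
= 0.006300720343 * 1000
= 6.3007 mg/m^3


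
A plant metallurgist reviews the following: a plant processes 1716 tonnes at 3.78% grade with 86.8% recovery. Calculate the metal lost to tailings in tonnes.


8.5622 tonnes

Total metal in feed:
= 1716 * 3.78 / 100 = 64.8648 tonnes
Metal recovered:
= 64.8648 * 86.8 / 100 = 56.3026464 tonnes
Metal lost to tailings:
= 64.8648 - 56.3026464
= 8.5622 tonnes


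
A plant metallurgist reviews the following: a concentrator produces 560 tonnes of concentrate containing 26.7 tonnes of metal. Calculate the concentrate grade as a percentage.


Grade = (metal in concentrate / concentrate mass) * 100
= (26.7 / 560) * 100
= 0.04767857143 * 100
= 4.7679%

4.7679%


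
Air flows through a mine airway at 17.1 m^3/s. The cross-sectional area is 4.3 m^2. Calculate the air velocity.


Velocity = flow rate / cross-sectional area
= 17.1 / 4.3
= 3.9767 m/s

3.9767 m/s


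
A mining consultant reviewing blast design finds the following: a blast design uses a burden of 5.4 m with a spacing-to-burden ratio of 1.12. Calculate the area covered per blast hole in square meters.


32.6592 m^2

First, find the spacing:
Spacing = burden * ratio = 5.4 * 1.12
= 6.048 m
Then, calculate the area:
Area = burden * spacing = 5.4 * 6.048
= 32.6592 m^2


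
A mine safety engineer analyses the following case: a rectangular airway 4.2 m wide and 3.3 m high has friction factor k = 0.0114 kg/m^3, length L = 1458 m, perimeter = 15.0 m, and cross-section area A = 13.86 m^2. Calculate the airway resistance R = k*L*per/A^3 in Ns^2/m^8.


Compute the numerator:
k * L * per = 0.0114 * 1458 * 15.0
= 249.318
Compute the denominator:
A^3 = 13.86^3 = 2662.500456
Resistance:
R = 249.318 / 2662.500456
= 0.0936 Ns^2/m^8

0.0936 Ns^2/m^8


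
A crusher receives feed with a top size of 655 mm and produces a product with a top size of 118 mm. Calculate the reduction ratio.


Reduction ratio = feed size / product size
= 655 / 118
= 5.5508

5.5508


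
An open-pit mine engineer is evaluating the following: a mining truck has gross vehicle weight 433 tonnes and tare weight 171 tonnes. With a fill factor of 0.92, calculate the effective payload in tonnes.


241.04 tonnes

Maximum payload = gross - tare
= 433 - 171 = 262 tonnes
Effective payload = max payload * fill factor
= 262 * 0.92
= 241.04 tonnes


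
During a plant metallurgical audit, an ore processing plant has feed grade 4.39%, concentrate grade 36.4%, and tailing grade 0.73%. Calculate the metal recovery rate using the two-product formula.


Using the two-product formula:
R = 100 * c * (f - t) / (f * (c - t))
Numerator = 100 * 36.4 * (4.39 - 0.73)
= 100 * 36.4 * 3.66
= 13322.4
Denominator = 4.39 * (36.4 - 0.73)
= 4.39 * 35.67
= 156.5913
R = 13322.4 / 156.5913
= 85.0775%

85.0775%


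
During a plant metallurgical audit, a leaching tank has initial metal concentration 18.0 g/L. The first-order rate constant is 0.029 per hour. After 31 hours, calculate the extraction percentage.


Compute the exponent:
-k * t = -0.029 * 31 = -0.899
Remaining concentration:
C = 18.0 * exp(-0.899)
= 18.0 * 0.4069764328
= 7.32557579 g/L
Extracted = 18.0 - 7.32557579 = 10.67442421 g/L
Extraction % = 10.67442421 / 18.0 * 100
= 59.3024%

59.3024%


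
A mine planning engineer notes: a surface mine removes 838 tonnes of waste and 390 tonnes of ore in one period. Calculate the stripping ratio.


2.1487

Stripping ratio = waste tonnage / ore tonnage
= 838 / 390
= 2.1487


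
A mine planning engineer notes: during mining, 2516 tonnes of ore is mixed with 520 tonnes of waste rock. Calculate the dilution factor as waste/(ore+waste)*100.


Total material = ore + waste
= 2516 + 520 = 3036 tonnes
Dilution = waste / total * 100
= 520 / 3036 * 100
= 0.1712779974 * 100
= 17.1278%

17.1278%


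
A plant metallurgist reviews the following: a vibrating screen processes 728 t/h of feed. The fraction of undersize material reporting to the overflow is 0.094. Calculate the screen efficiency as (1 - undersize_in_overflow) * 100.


90.6%

Screen efficiency = (1 - fraction of undersize in overflow) * 100
= (1 - 0.094) * 100
= 0.906 * 100
= 90.6%
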